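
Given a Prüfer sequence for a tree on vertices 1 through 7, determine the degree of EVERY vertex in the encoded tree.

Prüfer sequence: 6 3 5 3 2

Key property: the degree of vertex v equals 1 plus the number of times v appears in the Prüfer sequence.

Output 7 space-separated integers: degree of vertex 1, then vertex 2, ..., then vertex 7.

p_1 = 6: count[6] becomes 1
p_2 = 3: count[3] becomes 1
p_3 = 5: count[5] becomes 1
p_4 = 3: count[3] becomes 2
p_5 = 2: count[2] becomes 1
Degrees (1 + count): deg[1]=1+0=1, deg[2]=1+1=2, deg[3]=1+2=3, deg[4]=1+0=1, deg[5]=1+1=2, deg[6]=1+1=2, deg[7]=1+0=1

Answer: 1 2 3 1 2 2 1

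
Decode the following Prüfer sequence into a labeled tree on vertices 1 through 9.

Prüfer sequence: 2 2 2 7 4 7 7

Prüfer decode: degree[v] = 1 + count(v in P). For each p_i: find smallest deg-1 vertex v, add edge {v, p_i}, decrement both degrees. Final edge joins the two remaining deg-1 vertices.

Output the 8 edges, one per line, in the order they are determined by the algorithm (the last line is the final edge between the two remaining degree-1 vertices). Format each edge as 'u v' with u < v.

Answer: 1 2
2 3
2 5
2 7
4 6
4 7
7 8
7 9

Derivation:
Initial degrees: {1:1, 2:4, 3:1, 4:2, 5:1, 6:1, 7:4, 8:1, 9:1}
Step 1: smallest deg-1 vertex = 1, p_1 = 2. Add edge {1,2}. Now deg[1]=0, deg[2]=3.
Step 2: smallest deg-1 vertex = 3, p_2 = 2. Add edge {2,3}. Now deg[3]=0, deg[2]=2.
Step 3: smallest deg-1 vertex = 5, p_3 = 2. Add edge {2,5}. Now deg[5]=0, deg[2]=1.
Step 4: smallest deg-1 vertex = 2, p_4 = 7. Add edge {2,7}. Now deg[2]=0, deg[7]=3.
Step 5: smallest deg-1 vertex = 6, p_5 = 4. Add edge {4,6}. Now deg[6]=0, deg[4]=1.
Step 6: smallest deg-1 vertex = 4, p_6 = 7. Add edge {4,7}. Now deg[4]=0, deg[7]=2.
Step 7: smallest deg-1 vertex = 8, p_7 = 7. Add edge {7,8}. Now deg[8]=0, deg[7]=1.
Final: two remaining deg-1 vertices are 7, 9. Add edge {7,9}.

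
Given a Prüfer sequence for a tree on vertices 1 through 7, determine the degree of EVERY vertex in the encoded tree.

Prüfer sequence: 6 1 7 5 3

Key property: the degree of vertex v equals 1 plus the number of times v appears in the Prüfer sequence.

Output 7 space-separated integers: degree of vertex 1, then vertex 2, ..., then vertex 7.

p_1 = 6: count[6] becomes 1
p_2 = 1: count[1] becomes 1
p_3 = 7: count[7] becomes 1
p_4 = 5: count[5] becomes 1
p_5 = 3: count[3] becomes 1
Degrees (1 + count): deg[1]=1+1=2, deg[2]=1+0=1, deg[3]=1+1=2, deg[4]=1+0=1, deg[5]=1+1=2, deg[6]=1+1=2, deg[7]=1+1=2

Answer: 2 1 2 1 2 2 2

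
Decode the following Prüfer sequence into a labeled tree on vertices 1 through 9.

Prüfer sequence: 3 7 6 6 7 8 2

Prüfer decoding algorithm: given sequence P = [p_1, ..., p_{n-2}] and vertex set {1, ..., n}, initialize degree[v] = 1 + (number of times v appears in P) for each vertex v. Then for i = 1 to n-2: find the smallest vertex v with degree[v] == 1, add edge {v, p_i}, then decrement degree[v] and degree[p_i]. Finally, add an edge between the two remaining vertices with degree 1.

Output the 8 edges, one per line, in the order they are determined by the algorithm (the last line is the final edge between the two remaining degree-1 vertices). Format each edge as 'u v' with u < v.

Initial degrees: {1:1, 2:2, 3:2, 4:1, 5:1, 6:3, 7:3, 8:2, 9:1}
Step 1: smallest deg-1 vertex = 1, p_1 = 3. Add edge {1,3}. Now deg[1]=0, deg[3]=1.
Step 2: smallest deg-1 vertex = 3, p_2 = 7. Add edge {3,7}. Now deg[3]=0, deg[7]=2.
Step 3: smallest deg-1 vertex = 4, p_3 = 6. Add edge {4,6}. Now deg[4]=0, deg[6]=2.
Step 4: smallest deg-1 vertex = 5, p_4 = 6. Add edge {5,6}. Now deg[5]=0, deg[6]=1.
Step 5: smallest deg-1 vertex = 6, p_5 = 7. Add edge {6,7}. Now deg[6]=0, deg[7]=1.
Step 6: smallest deg-1 vertex = 7, p_6 = 8. Add edge {7,8}. Now deg[7]=0, deg[8]=1.
Step 7: smallest deg-1 vertex = 8, p_7 = 2. Add edge {2,8}. Now deg[8]=0, deg[2]=1.
Final: two remaining deg-1 vertices are 2, 9. Add edge {2,9}.

Answer: 1 3
3 7
4 6
5 6
6 7
7 8
2 8
2 9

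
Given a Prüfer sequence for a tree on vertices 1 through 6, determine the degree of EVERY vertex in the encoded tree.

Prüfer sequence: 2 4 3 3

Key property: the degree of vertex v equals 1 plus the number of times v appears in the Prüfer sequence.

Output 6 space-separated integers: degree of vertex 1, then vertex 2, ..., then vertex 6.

Answer: 1 2 3 2 1 1

Derivation:
p_1 = 2: count[2] becomes 1
p_2 = 4: count[4] becomes 1
p_3 = 3: count[3] becomes 1
p_4 = 3: count[3] becomes 2
Degrees (1 + count): deg[1]=1+0=1, deg[2]=1+1=2, deg[3]=1+2=3, deg[4]=1+1=2, deg[5]=1+0=1, deg[6]=1+0=1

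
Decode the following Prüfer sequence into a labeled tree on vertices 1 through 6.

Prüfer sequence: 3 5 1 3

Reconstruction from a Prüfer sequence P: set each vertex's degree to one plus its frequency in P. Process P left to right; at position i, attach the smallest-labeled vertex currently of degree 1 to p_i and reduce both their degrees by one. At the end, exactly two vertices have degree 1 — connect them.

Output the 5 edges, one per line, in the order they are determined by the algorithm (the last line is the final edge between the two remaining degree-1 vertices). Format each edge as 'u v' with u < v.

Initial degrees: {1:2, 2:1, 3:3, 4:1, 5:2, 6:1}
Step 1: smallest deg-1 vertex = 2, p_1 = 3. Add edge {2,3}. Now deg[2]=0, deg[3]=2.
Step 2: smallest deg-1 vertex = 4, p_2 = 5. Add edge {4,5}. Now deg[4]=0, deg[5]=1.
Step 3: smallest deg-1 vertex = 5, p_3 = 1. Add edge {1,5}. Now deg[5]=0, deg[1]=1.
Step 4: smallest deg-1 vertex = 1, p_4 = 3. Add edge {1,3}. Now deg[1]=0, deg[3]=1.
Final: two remaining deg-1 vertices are 3, 6. Add edge {3,6}.

Answer: 2 3
4 5
1 5
1 3
3 6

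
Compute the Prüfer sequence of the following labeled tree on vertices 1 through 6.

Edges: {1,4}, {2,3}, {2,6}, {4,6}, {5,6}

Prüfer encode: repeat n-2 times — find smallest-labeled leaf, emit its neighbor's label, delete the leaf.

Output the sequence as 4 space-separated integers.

Step 1: leaves = {1,3,5}. Remove smallest leaf 1, emit neighbor 4.
Step 2: leaves = {3,4,5}. Remove smallest leaf 3, emit neighbor 2.
Step 3: leaves = {2,4,5}. Remove smallest leaf 2, emit neighbor 6.
Step 4: leaves = {4,5}. Remove smallest leaf 4, emit neighbor 6.
Done: 2 vertices remain (5, 6). Sequence = [4 2 6 6]

Answer: 4 2 6 6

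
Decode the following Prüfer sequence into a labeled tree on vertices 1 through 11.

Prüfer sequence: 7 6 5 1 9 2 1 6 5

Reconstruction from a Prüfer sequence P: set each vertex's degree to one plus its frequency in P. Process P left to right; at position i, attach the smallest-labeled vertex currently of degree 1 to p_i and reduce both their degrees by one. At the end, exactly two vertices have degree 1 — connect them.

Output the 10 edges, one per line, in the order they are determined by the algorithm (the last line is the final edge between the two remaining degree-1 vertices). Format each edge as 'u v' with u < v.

Initial degrees: {1:3, 2:2, 3:1, 4:1, 5:3, 6:3, 7:2, 8:1, 9:2, 10:1, 11:1}
Step 1: smallest deg-1 vertex = 3, p_1 = 7. Add edge {3,7}. Now deg[3]=0, deg[7]=1.
Step 2: smallest deg-1 vertex = 4, p_2 = 6. Add edge {4,6}. Now deg[4]=0, deg[6]=2.
Step 3: smallest deg-1 vertex = 7, p_3 = 5. Add edge {5,7}. Now deg[7]=0, deg[5]=2.
Step 4: smallest deg-1 vertex = 8, p_4 = 1. Add edge {1,8}. Now deg[8]=0, deg[1]=2.
Step 5: smallest deg-1 vertex = 10, p_5 = 9. Add edge {9,10}. Now deg[10]=0, deg[9]=1.
Step 6: smallest deg-1 vertex = 9, p_6 = 2. Add edge {2,9}. Now deg[9]=0, deg[2]=1.
Step 7: smallest deg-1 vertex = 2, p_7 = 1. Add edge {1,2}. Now deg[2]=0, deg[1]=1.
Step 8: smallest deg-1 vertex = 1, p_8 = 6. Add edge {1,6}. Now deg[1]=0, deg[6]=1.
Step 9: smallest deg-1 vertex = 6, p_9 = 5. Add edge {5,6}. Now deg[6]=0, deg[5]=1.
Final: two remaining deg-1 vertices are 5, 11. Add edge {5,11}.

Answer: 3 7
4 6
5 7
1 8
9 10
2 9
1 2
1 6
5 6
5 11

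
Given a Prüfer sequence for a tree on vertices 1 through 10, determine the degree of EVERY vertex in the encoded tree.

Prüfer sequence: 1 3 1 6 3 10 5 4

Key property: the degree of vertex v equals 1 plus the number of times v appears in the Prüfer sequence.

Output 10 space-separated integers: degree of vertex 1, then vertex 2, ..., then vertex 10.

p_1 = 1: count[1] becomes 1
p_2 = 3: count[3] becomes 1
p_3 = 1: count[1] becomes 2
p_4 = 6: count[6] becomes 1
p_5 = 3: count[3] becomes 2
p_6 = 10: count[10] becomes 1
p_7 = 5: count[5] becomes 1
p_8 = 4: count[4] becomes 1
Degrees (1 + count): deg[1]=1+2=3, deg[2]=1+0=1, deg[3]=1+2=3, deg[4]=1+1=2, deg[5]=1+1=2, deg[6]=1+1=2, deg[7]=1+0=1, deg[8]=1+0=1, deg[9]=1+0=1, deg[10]=1+1=2

Answer: 3 1 3 2 2 2 1 1 1 2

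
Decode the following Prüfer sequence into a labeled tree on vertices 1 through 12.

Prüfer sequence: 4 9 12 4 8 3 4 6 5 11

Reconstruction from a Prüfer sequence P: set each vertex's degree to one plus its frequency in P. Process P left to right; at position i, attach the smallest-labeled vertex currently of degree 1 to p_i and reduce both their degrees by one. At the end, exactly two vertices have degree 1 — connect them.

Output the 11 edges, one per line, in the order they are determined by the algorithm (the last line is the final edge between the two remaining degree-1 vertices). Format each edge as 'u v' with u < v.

Initial degrees: {1:1, 2:1, 3:2, 4:4, 5:2, 6:2, 7:1, 8:2, 9:2, 10:1, 11:2, 12:2}
Step 1: smallest deg-1 vertex = 1, p_1 = 4. Add edge {1,4}. Now deg[1]=0, deg[4]=3.
Step 2: smallest deg-1 vertex = 2, p_2 = 9. Add edge {2,9}. Now deg[2]=0, deg[9]=1.
Step 3: smallest deg-1 vertex = 7, p_3 = 12. Add edge {7,12}. Now deg[7]=0, deg[12]=1.
Step 4: smallest deg-1 vertex = 9, p_4 = 4. Add edge {4,9}. Now deg[9]=0, deg[4]=2.
Step 5: smallest deg-1 vertex = 10, p_5 = 8. Add edge {8,10}. Now deg[10]=0, deg[8]=1.
Step 6: smallest deg-1 vertex = 8, p_6 = 3. Add edge {3,8}. Now deg[8]=0, deg[3]=1.
Step 7: smallest deg-1 vertex = 3, p_7 = 4. Add edge {3,4}. Now deg[3]=0, deg[4]=1.
Step 8: smallest deg-1 vertex = 4, p_8 = 6. Add edge {4,6}. Now deg[4]=0, deg[6]=1.
Step 9: smallest deg-1 vertex = 6, p_9 = 5. Add edge {5,6}. Now deg[6]=0, deg[5]=1.
Step 10: smallest deg-1 vertex = 5, p_10 = 11. Add edge {5,11}. Now deg[5]=0, deg[11]=1.
Final: two remaining deg-1 vertices are 11, 12. Add edge {11,12}.

Answer: 1 4
2 9
7 12
4 9
8 10
3 8
3 4
4 6
5 6
5 11
11 12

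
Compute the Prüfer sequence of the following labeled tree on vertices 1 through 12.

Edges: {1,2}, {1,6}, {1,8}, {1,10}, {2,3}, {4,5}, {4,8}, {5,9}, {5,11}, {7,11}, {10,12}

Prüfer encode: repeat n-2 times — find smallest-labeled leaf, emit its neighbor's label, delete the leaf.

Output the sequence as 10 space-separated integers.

Step 1: leaves = {3,6,7,9,12}. Remove smallest leaf 3, emit neighbor 2.
Step 2: leaves = {2,6,7,9,12}. Remove smallest leaf 2, emit neighbor 1.
Step 3: leaves = {6,7,9,12}. Remove smallest leaf 6, emit neighbor 1.
Step 4: leaves = {7,9,12}. Remove smallest leaf 7, emit neighbor 11.
Step 5: leaves = {9,11,12}. Remove smallest leaf 9, emit neighbor 5.
Step 6: leaves = {11,12}. Remove smallest leaf 11, emit neighbor 5.
Step 7: leaves = {5,12}. Remove smallest leaf 5, emit neighbor 4.
Step 8: leaves = {4,12}. Remove smallest leaf 4, emit neighbor 8.
Step 9: leaves = {8,12}. Remove smallest leaf 8, emit neighbor 1.
Step 10: leaves = {1,12}. Remove smallest leaf 1, emit neighbor 10.
Done: 2 vertices remain (10, 12). Sequence = [2 1 1 11 5 5 4 8 1 10]

Answer: 2 1 1 11 5 5 4 8 1 10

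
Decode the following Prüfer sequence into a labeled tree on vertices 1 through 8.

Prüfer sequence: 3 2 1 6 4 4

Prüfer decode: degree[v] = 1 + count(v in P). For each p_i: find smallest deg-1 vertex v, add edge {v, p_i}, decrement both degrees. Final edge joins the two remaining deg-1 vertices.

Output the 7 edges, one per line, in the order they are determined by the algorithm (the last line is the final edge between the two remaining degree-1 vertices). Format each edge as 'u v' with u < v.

Initial degrees: {1:2, 2:2, 3:2, 4:3, 5:1, 6:2, 7:1, 8:1}
Step 1: smallest deg-1 vertex = 5, p_1 = 3. Add edge {3,5}. Now deg[5]=0, deg[3]=1.
Step 2: smallest deg-1 vertex = 3, p_2 = 2. Add edge {2,3}. Now deg[3]=0, deg[2]=1.
Step 3: smallest deg-1 vertex = 2, p_3 = 1. Add edge {1,2}. Now deg[2]=0, deg[1]=1.
Step 4: smallest deg-1 vertex = 1, p_4 = 6. Add edge {1,6}. Now deg[1]=0, deg[6]=1.
Step 5: smallest deg-1 vertex = 6, p_5 = 4. Add edge {4,6}. Now deg[6]=0, deg[4]=2.
Step 6: smallest deg-1 vertex = 7, p_6 = 4. Add edge {4,7}. Now deg[7]=0, deg[4]=1.
Final: two remaining deg-1 vertices are 4, 8. Add edge {4,8}.

Answer: 3 5
2 3
1 2
1 6
4 6
4 7
4 8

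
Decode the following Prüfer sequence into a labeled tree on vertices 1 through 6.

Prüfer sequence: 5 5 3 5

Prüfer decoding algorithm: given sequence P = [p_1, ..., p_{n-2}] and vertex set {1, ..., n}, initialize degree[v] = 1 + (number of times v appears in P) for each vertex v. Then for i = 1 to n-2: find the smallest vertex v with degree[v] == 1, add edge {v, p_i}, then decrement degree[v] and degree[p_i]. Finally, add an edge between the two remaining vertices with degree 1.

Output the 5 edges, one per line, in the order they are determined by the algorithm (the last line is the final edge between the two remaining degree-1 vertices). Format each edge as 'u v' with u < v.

Answer: 1 5
2 5
3 4
3 5
5 6

Derivation:
Initial degrees: {1:1, 2:1, 3:2, 4:1, 5:4, 6:1}
Step 1: smallest deg-1 vertex = 1, p_1 = 5. Add edge {1,5}. Now deg[1]=0, deg[5]=3.
Step 2: smallest deg-1 vertex = 2, p_2 = 5. Add edge {2,5}. Now deg[2]=0, deg[5]=2.
Step 3: smallest deg-1 vertex = 4, p_3 = 3. Add edge {3,4}. Now deg[4]=0, deg[3]=1.
Step 4: smallest deg-1 vertex = 3, p_4 = 5. Add edge {3,5}. Now deg[3]=0, deg[5]=1.
Final: two remaining deg-1 vertices are 5, 6. Add edge {5,6}.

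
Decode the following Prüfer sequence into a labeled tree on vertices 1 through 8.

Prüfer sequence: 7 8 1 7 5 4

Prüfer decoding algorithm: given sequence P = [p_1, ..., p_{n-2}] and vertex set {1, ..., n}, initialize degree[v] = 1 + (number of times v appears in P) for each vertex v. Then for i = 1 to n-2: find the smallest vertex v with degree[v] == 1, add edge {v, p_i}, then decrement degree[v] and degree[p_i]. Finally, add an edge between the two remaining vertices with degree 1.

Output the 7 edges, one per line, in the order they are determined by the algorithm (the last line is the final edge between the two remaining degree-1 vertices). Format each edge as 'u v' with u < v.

Initial degrees: {1:2, 2:1, 3:1, 4:2, 5:2, 6:1, 7:3, 8:2}
Step 1: smallest deg-1 vertex = 2, p_1 = 7. Add edge {2,7}. Now deg[2]=0, deg[7]=2.
Step 2: smallest deg-1 vertex = 3, p_2 = 8. Add edge {3,8}. Now deg[3]=0, deg[8]=1.
Step 3: smallest deg-1 vertex = 6, p_3 = 1. Add edge {1,6}. Now deg[6]=0, deg[1]=1.
Step 4: smallest deg-1 vertex = 1, p_4 = 7. Add edge {1,7}. Now deg[1]=0, deg[7]=1.
Step 5: smallest deg-1 vertex = 7, p_5 = 5. Add edge {5,7}. Now deg[7]=0, deg[5]=1.
Step 6: smallest deg-1 vertex = 5, p_6 = 4. Add edge {4,5}. Now deg[5]=0, deg[4]=1.
Final: two remaining deg-1 vertices are 4, 8. Add edge {4,8}.

Answer: 2 7
3 8
1 6
1 7
5 7
4 5
4 8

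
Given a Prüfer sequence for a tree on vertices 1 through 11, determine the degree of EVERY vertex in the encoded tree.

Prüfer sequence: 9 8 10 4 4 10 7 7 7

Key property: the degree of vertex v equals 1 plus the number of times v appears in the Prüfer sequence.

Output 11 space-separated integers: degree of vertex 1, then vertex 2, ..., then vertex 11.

p_1 = 9: count[9] becomes 1
p_2 = 8: count[8] becomes 1
p_3 = 10: count[10] becomes 1
p_4 = 4: count[4] becomes 1
p_5 = 4: count[4] becomes 2
p_6 = 10: count[10] becomes 2
p_7 = 7: count[7] becomes 1
p_8 = 7: count[7] becomes 2
p_9 = 7: count[7] becomes 3
Degrees (1 + count): deg[1]=1+0=1, deg[2]=1+0=1, deg[3]=1+0=1, deg[4]=1+2=3, deg[5]=1+0=1, deg[6]=1+0=1, deg[7]=1+3=4, deg[8]=1+1=2, deg[9]=1+1=2, deg[10]=1+2=3, deg[11]=1+0=1

Answer: 1 1 1 3 1 1 4 2 2 3 1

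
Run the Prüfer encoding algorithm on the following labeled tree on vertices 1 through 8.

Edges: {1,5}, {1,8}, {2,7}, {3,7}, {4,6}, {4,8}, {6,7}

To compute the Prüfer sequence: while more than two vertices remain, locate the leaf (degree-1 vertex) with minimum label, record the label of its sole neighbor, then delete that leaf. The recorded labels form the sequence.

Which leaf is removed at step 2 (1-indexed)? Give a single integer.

Step 1: current leaves = {2,3,5}. Remove leaf 2 (neighbor: 7).
Step 2: current leaves = {3,5}. Remove leaf 3 (neighbor: 7).

Answer: 3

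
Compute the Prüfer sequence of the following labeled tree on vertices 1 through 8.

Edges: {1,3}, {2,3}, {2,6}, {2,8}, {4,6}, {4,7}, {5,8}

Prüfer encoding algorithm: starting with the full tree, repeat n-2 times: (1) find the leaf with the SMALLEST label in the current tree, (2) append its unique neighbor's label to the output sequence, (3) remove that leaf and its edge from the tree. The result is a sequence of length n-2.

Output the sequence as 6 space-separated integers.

Answer: 3 2 8 4 6 2

Derivation:
Step 1: leaves = {1,5,7}. Remove smallest leaf 1, emit neighbor 3.
Step 2: leaves = {3,5,7}. Remove smallest leaf 3, emit neighbor 2.
Step 3: leaves = {5,7}. Remove smallest leaf 5, emit neighbor 8.
Step 4: leaves = {7,8}. Remove smallest leaf 7, emit neighbor 4.
Step 5: leaves = {4,8}. Remove smallest leaf 4, emit neighbor 6.
Step 6: leaves = {6,8}. Remove smallest leaf 6, emit neighbor 2.
Done: 2 vertices remain (2, 8). Sequence = [3 2 8 4 6 2]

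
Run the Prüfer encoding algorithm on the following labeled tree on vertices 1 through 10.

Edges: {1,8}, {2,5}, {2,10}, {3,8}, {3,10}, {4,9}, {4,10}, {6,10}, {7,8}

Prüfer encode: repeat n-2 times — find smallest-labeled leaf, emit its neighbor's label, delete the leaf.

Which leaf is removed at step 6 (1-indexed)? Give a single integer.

Answer: 8

Derivation:
Step 1: current leaves = {1,5,6,7,9}. Remove leaf 1 (neighbor: 8).
Step 2: current leaves = {5,6,7,9}. Remove leaf 5 (neighbor: 2).
Step 3: current leaves = {2,6,7,9}. Remove leaf 2 (neighbor: 10).
Step 4: current leaves = {6,7,9}. Remove leaf 6 (neighbor: 10).
Step 5: current leaves = {7,9}. Remove leaf 7 (neighbor: 8).
Step 6: current leaves = {8,9}. Remove leaf 8 (neighbor: 3).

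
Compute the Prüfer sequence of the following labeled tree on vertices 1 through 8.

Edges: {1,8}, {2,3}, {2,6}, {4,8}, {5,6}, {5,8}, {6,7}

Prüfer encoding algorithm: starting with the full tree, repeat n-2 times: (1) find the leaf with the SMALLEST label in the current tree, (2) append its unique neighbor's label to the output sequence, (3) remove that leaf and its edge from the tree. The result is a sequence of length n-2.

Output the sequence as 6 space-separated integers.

Step 1: leaves = {1,3,4,7}. Remove smallest leaf 1, emit neighbor 8.
Step 2: leaves = {3,4,7}. Remove smallest leaf 3, emit neighbor 2.
Step 3: leaves = {2,4,7}. Remove smallest leaf 2, emit neighbor 6.
Step 4: leaves = {4,7}. Remove smallest leaf 4, emit neighbor 8.
Step 5: leaves = {7,8}. Remove smallest leaf 7, emit neighbor 6.
Step 6: leaves = {6,8}. Remove smallest leaf 6, emit neighbor 5.
Done: 2 vertices remain (5, 8). Sequence = [8 2 6 8 6 5]

Answer: 8 2 6 8 6 5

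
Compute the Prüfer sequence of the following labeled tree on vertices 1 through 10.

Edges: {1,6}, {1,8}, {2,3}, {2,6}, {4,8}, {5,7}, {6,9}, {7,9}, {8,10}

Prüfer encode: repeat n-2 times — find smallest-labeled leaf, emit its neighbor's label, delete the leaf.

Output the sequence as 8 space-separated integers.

Answer: 2 6 8 7 9 6 1 8

Derivation:
Step 1: leaves = {3,4,5,10}. Remove smallest leaf 3, emit neighbor 2.
Step 2: leaves = {2,4,5,10}. Remove smallest leaf 2, emit neighbor 6.
Step 3: leaves = {4,5,10}. Remove smallest leaf 4, emit neighbor 8.
Step 4: leaves = {5,10}. Remove smallest leaf 5, emit neighbor 7.
Step 5: leaves = {7,10}. Remove smallest leaf 7, emit neighbor 9.
Step 6: leaves = {9,10}. Remove smallest leaf 9, emit neighbor 6.
Step 7: leaves = {6,10}. Remove smallest leaf 6, emit neighbor 1.
Step 8: leaves = {1,10}. Remove smallest leaf 1, emit neighbor 8.
Done: 2 vertices remain (8, 10). Sequence = [2 6 8 7 9 6 1 8]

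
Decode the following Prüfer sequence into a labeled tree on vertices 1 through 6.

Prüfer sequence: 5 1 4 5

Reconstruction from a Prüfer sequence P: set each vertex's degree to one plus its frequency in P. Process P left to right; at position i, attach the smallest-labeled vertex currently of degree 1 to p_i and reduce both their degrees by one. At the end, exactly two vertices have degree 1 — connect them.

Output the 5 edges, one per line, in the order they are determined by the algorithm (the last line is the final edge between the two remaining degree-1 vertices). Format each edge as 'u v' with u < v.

Answer: 2 5
1 3
1 4
4 5
5 6

Derivation:
Initial degrees: {1:2, 2:1, 3:1, 4:2, 5:3, 6:1}
Step 1: smallest deg-1 vertex = 2, p_1 = 5. Add edge {2,5}. Now deg[2]=0, deg[5]=2.
Step 2: smallest deg-1 vertex = 3, p_2 = 1. Add edge {1,3}. Now deg[3]=0, deg[1]=1.
Step 3: smallest deg-1 vertex = 1, p_3 = 4. Add edge {1,4}. Now deg[1]=0, deg[4]=1.
Step 4: smallest deg-1 vertex = 4, p_4 = 5. Add edge {4,5}. Now deg[4]=0, deg[5]=1.
Final: two remaining deg-1 vertices are 5, 6. Add edge {5,6}.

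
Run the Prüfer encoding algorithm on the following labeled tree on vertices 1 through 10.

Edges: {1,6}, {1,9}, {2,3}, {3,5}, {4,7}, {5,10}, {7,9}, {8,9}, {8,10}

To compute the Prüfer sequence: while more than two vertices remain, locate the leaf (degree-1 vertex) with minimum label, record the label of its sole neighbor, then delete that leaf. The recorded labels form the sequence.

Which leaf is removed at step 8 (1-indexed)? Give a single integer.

Answer: 9

Derivation:
Step 1: current leaves = {2,4,6}. Remove leaf 2 (neighbor: 3).
Step 2: current leaves = {3,4,6}. Remove leaf 3 (neighbor: 5).
Step 3: current leaves = {4,5,6}. Remove leaf 4 (neighbor: 7).
Step 4: current leaves = {5,6,7}. Remove leaf 5 (neighbor: 10).
Step 5: current leaves = {6,7,10}. Remove leaf 6 (neighbor: 1).
Step 6: current leaves = {1,7,10}. Remove leaf 1 (neighbor: 9).
Step 7: current leaves = {7,10}. Remove leaf 7 (neighbor: 9).
Step 8: current leaves = {9,10}. Remove leaf 9 (neighbor: 8).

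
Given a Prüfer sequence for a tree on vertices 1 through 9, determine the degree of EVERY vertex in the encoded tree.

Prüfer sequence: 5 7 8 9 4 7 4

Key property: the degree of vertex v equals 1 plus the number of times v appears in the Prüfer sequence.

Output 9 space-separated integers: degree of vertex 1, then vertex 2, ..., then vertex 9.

Answer: 1 1 1 3 2 1 3 2 2

Derivation:
p_1 = 5: count[5] becomes 1
p_2 = 7: count[7] becomes 1
p_3 = 8: count[8] becomes 1
p_4 = 9: count[9] becomes 1
p_5 = 4: count[4] becomes 1
p_6 = 7: count[7] becomes 2
p_7 = 4: count[4] becomes 2
Degrees (1 + count): deg[1]=1+0=1, deg[2]=1+0=1, deg[3]=1+0=1, deg[4]=1+2=3, deg[5]=1+1=2, deg[6]=1+0=1, deg[7]=1+2=3, deg[8]=1+1=2, deg[9]=1+1=2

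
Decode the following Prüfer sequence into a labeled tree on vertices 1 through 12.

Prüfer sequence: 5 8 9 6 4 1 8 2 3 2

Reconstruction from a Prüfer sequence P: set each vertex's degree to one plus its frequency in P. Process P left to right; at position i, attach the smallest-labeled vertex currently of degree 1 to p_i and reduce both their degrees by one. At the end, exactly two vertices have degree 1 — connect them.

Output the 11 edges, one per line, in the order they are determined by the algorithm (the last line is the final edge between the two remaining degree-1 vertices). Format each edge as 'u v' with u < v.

Initial degrees: {1:2, 2:3, 3:2, 4:2, 5:2, 6:2, 7:1, 8:3, 9:2, 10:1, 11:1, 12:1}
Step 1: smallest deg-1 vertex = 7, p_1 = 5. Add edge {5,7}. Now deg[7]=0, deg[5]=1.
Step 2: smallest deg-1 vertex = 5, p_2 = 8. Add edge {5,8}. Now deg[5]=0, deg[8]=2.
Step 3: smallest deg-1 vertex = 10, p_3 = 9. Add edge {9,10}. Now deg[10]=0, deg[9]=1.
Step 4: smallest deg-1 vertex = 9, p_4 = 6. Add edge {6,9}. Now deg[9]=0, deg[6]=1.
Step 5: smallest deg-1 vertex = 6, p_5 = 4. Add edge {4,6}. Now deg[6]=0, deg[4]=1.
Step 6: smallest deg-1 vertex = 4, p_6 = 1. Add edge {1,4}. Now deg[4]=0, deg[1]=1.
Step 7: smallest deg-1 vertex = 1, p_7 = 8. Add edge {1,8}. Now deg[1]=0, deg[8]=1.
Step 8: smallest deg-1 vertex = 8, p_8 = 2. Add edge {2,8}. Now deg[8]=0, deg[2]=2.
Step 9: smallest deg-1 vertex = 11, p_9 = 3. Add edge {3,11}. Now deg[11]=0, deg[3]=1.
Step 10: smallest deg-1 vertex = 3, p_10 = 2. Add edge {2,3}. Now deg[3]=0, deg[2]=1.
Final: two remaining deg-1 vertices are 2, 12. Add edge {2,12}.

Answer: 5 7
5 8
9 10
6 9
4 6
1 4
1 8
2 8
3 11
2 3
2 12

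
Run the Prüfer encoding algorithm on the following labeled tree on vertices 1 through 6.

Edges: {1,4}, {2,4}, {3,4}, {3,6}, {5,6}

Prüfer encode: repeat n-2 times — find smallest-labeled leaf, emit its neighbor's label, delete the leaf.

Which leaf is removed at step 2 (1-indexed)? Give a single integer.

Answer: 2

Derivation:
Step 1: current leaves = {1,2,5}. Remove leaf 1 (neighbor: 4).
Step 2: current leaves = {2,5}. Remove leaf 2 (neighbor: 4).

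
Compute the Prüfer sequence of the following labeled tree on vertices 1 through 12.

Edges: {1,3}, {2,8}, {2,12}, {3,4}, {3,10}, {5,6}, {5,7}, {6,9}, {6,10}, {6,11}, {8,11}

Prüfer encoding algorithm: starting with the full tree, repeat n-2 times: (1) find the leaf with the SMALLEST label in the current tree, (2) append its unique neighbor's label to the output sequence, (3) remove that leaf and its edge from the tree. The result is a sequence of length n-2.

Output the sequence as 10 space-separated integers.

Answer: 3 3 10 5 6 6 6 11 8 2

Derivation:
Step 1: leaves = {1,4,7,9,12}. Remove smallest leaf 1, emit neighbor 3.
Step 2: leaves = {4,7,9,12}. Remove smallest leaf 4, emit neighbor 3.
Step 3: leaves = {3,7,9,12}. Remove smallest leaf 3, emit neighbor 10.
Step 4: leaves = {7,9,10,12}. Remove smallest leaf 7, emit neighbor 5.
Step 5: leaves = {5,9,10,12}. Remove smallest leaf 5, emit neighbor 6.
Step 6: leaves = {9,10,12}. Remove smallest leaf 9, emit neighbor 6.
Step 7: leaves = {10,12}. Remove smallest leaf 10, emit neighbor 6.
Step 8: leaves = {6,12}. Remove smallest leaf 6, emit neighbor 11.
Step 9: leaves = {11,12}. Remove smallest leaf 11, emit neighbor 8.
Step 10: leaves = {8,12}. Remove smallest leaf 8, emit neighbor 2.
Done: 2 vertices remain (2, 12). Sequence = [3 3 10 5 6 6 6 11 8 2]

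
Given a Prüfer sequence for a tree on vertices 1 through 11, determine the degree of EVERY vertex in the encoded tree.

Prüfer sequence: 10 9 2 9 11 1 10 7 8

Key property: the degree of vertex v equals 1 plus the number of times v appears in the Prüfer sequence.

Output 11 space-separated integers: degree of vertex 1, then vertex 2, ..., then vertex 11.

Answer: 2 2 1 1 1 1 2 2 3 3 2

Derivation:
p_1 = 10: count[10] becomes 1
p_2 = 9: count[9] becomes 1
p_3 = 2: count[2] becomes 1
p_4 = 9: count[9] becomes 2
p_5 = 11: count[11] becomes 1
p_6 = 1: count[1] becomes 1
p_7 = 10: count[10] becomes 2
p_8 = 7: count[7] becomes 1
p_9 = 8: count[8] becomes 1
Degrees (1 + count): deg[1]=1+1=2, deg[2]=1+1=2, deg[3]=1+0=1, deg[4]=1+0=1, deg[5]=1+0=1, deg[6]=1+0=1, deg[7]=1+1=2, deg[8]=1+1=2, deg[9]=1+2=3, deg[10]=1+2=3, deg[11]=1+1=2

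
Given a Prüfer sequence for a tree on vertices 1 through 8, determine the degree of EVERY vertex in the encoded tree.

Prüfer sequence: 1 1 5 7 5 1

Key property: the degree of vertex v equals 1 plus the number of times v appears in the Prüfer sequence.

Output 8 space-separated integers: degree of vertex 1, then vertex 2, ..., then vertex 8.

p_1 = 1: count[1] becomes 1
p_2 = 1: count[1] becomes 2
p_3 = 5: count[5] becomes 1
p_4 = 7: count[7] becomes 1
p_5 = 5: count[5] becomes 2
p_6 = 1: count[1] becomes 3
Degrees (1 + count): deg[1]=1+3=4, deg[2]=1+0=1, deg[3]=1+0=1, deg[4]=1+0=1, deg[5]=1+2=3, deg[6]=1+0=1, deg[7]=1+1=2, deg[8]=1+0=1

Answer: 4 1 1 1 3 1 2 1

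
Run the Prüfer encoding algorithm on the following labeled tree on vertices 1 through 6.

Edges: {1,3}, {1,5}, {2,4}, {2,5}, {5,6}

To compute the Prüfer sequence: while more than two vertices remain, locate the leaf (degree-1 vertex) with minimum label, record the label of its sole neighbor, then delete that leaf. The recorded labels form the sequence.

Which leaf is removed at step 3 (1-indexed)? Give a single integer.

Step 1: current leaves = {3,4,6}. Remove leaf 3 (neighbor: 1).
Step 2: current leaves = {1,4,6}. Remove leaf 1 (neighbor: 5).
Step 3: current leaves = {4,6}. Remove leaf 4 (neighbor: 2).

Answer: 4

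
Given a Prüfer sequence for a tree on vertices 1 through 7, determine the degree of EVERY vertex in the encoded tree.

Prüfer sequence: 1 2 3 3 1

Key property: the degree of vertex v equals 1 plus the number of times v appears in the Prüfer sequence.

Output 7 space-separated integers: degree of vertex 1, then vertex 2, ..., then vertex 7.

Answer: 3 2 3 1 1 1 1

Derivation:
p_1 = 1: count[1] becomes 1
p_2 = 2: count[2] becomes 1
p_3 = 3: count[3] becomes 1
p_4 = 3: count[3] becomes 2
p_5 = 1: count[1] becomes 2
Degrees (1 + count): deg[1]=1+2=3, deg[2]=1+1=2, deg[3]=1+2=3, deg[4]=1+0=1, deg[5]=1+0=1, deg[6]=1+0=1, deg[7]=1+0=1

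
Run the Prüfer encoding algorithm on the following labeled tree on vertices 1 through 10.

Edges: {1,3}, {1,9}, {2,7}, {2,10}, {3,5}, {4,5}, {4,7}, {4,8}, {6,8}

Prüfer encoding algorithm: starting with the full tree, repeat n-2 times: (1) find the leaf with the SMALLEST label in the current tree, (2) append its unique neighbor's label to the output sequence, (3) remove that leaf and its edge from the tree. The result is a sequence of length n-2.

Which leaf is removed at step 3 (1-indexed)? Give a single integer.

Step 1: current leaves = {6,9,10}. Remove leaf 6 (neighbor: 8).
Step 2: current leaves = {8,9,10}. Remove leaf 8 (neighbor: 4).
Step 3: current leaves = {9,10}. Remove leaf 9 (neighbor: 1).

Answer: 9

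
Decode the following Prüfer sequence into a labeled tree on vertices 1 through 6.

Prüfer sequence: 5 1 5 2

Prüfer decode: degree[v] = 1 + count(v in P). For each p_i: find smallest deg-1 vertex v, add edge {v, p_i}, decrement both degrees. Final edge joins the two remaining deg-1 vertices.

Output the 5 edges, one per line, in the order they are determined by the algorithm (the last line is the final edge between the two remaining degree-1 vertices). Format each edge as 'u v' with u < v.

Initial degrees: {1:2, 2:2, 3:1, 4:1, 5:3, 6:1}
Step 1: smallest deg-1 vertex = 3, p_1 = 5. Add edge {3,5}. Now deg[3]=0, deg[5]=2.
Step 2: smallest deg-1 vertex = 4, p_2 = 1. Add edge {1,4}. Now deg[4]=0, deg[1]=1.
Step 3: smallest deg-1 vertex = 1, p_3 = 5. Add edge {1,5}. Now deg[1]=0, deg[5]=1.
Step 4: smallest deg-1 vertex = 5, p_4 = 2. Add edge {2,5}. Now deg[5]=0, deg[2]=1.
Final: two remaining deg-1 vertices are 2, 6. Add edge {2,6}.

Answer: 3 5
1 4
1 5
2 5
2 6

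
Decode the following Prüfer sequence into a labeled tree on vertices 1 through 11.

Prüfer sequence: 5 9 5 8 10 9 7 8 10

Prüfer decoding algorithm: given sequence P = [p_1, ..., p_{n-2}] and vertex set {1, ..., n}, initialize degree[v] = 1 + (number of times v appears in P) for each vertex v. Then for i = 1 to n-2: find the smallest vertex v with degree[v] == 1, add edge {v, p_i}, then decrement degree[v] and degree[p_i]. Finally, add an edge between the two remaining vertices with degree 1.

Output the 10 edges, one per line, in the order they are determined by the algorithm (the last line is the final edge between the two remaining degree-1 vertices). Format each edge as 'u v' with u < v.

Initial degrees: {1:1, 2:1, 3:1, 4:1, 5:3, 6:1, 7:2, 8:3, 9:3, 10:3, 11:1}
Step 1: smallest deg-1 vertex = 1, p_1 = 5. Add edge {1,5}. Now deg[1]=0, deg[5]=2.
Step 2: smallest deg-1 vertex = 2, p_2 = 9. Add edge {2,9}. Now deg[2]=0, deg[9]=2.
Step 3: smallest deg-1 vertex = 3, p_3 = 5. Add edge {3,5}. Now deg[3]=0, deg[5]=1.
Step 4: smallest deg-1 vertex = 4, p_4 = 8. Add edge {4,8}. Now deg[4]=0, deg[8]=2.
Step 5: smallest deg-1 vertex = 5, p_5 = 10. Add edge {5,10}. Now deg[5]=0, deg[10]=2.
Step 6: smallest deg-1 vertex = 6, p_6 = 9. Add edge {6,9}. Now deg[6]=0, deg[9]=1.
Step 7: smallest deg-1 vertex = 9, p_7 = 7. Add edge {7,9}. Now deg[9]=0, deg[7]=1.
Step 8: smallest deg-1 vertex = 7, p_8 = 8. Add edge {7,8}. Now deg[7]=0, deg[8]=1.
Step 9: smallest deg-1 vertex = 8, p_9 = 10. Add edge {8,10}. Now deg[8]=0, deg[10]=1.
Final: two remaining deg-1 vertices are 10, 11. Add edge {10,11}.

Answer: 1 5
2 9
3 5
4 8
5 10
6 9
7 9
7 8
8 10
10 11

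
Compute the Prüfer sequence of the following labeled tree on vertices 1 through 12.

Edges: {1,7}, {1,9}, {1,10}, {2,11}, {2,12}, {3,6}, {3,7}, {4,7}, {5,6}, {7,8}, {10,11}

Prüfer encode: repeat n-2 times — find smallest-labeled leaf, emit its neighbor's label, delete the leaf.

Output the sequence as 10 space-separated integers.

Step 1: leaves = {4,5,8,9,12}. Remove smallest leaf 4, emit neighbor 7.
Step 2: leaves = {5,8,9,12}. Remove smallest leaf 5, emit neighbor 6.
Step 3: leaves = {6,8,9,12}. Remove smallest leaf 6, emit neighbor 3.
Step 4: leaves = {3,8,9,12}. Remove smallest leaf 3, emit neighbor 7.
Step 5: leaves = {8,9,12}. Remove smallest leaf 8, emit neighbor 7.
Step 6: leaves = {7,9,12}. Remove smallest leaf 7, emit neighbor 1.
Step 7: leaves = {9,12}. Remove smallest leaf 9, emit neighbor 1.
Step 8: leaves = {1,12}. Remove smallest leaf 1, emit neighbor 10.
Step 9: leaves = {10,12}. Remove smallest leaf 10, emit neighbor 11.
Step 10: leaves = {11,12}. Remove smallest leaf 11, emit neighbor 2.
Done: 2 vertices remain (2, 12). Sequence = [7 6 3 7 7 1 1 10 11 2]

Answer: 7 6 3 7 7 1 1 10 11 2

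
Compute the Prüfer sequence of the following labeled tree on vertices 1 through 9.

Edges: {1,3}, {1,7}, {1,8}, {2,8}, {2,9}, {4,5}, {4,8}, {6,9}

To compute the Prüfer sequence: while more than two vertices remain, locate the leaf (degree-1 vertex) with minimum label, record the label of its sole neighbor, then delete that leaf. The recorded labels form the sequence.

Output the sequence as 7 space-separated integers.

Step 1: leaves = {3,5,6,7}. Remove smallest leaf 3, emit neighbor 1.
Step 2: leaves = {5,6,7}. Remove smallest leaf 5, emit neighbor 4.
Step 3: leaves = {4,6,7}. Remove smallest leaf 4, emit neighbor 8.
Step 4: leaves = {6,7}. Remove smallest leaf 6, emit neighbor 9.
Step 5: leaves = {7,9}. Remove smallest leaf 7, emit neighbor 1.
Step 6: leaves = {1,9}. Remove smallest leaf 1, emit neighbor 8.
Step 7: leaves = {8,9}. Remove smallest leaf 8, emit neighbor 2.
Done: 2 vertices remain (2, 9). Sequence = [1 4 8 9 1 8 2]

Answer: 1 4 8 9 1 8 2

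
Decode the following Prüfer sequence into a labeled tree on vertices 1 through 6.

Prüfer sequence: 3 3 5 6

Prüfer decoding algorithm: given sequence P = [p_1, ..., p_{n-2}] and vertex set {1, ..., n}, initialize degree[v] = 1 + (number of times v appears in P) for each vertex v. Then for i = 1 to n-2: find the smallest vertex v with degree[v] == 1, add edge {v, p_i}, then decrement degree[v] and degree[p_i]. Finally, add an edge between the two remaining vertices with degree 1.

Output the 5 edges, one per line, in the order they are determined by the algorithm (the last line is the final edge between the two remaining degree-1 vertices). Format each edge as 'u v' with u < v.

Initial degrees: {1:1, 2:1, 3:3, 4:1, 5:2, 6:2}
Step 1: smallest deg-1 vertex = 1, p_1 = 3. Add edge {1,3}. Now deg[1]=0, deg[3]=2.
Step 2: smallest deg-1 vertex = 2, p_2 = 3. Add edge {2,3}. Now deg[2]=0, deg[3]=1.
Step 3: smallest deg-1 vertex = 3, p_3 = 5. Add edge {3,5}. Now deg[3]=0, deg[5]=1.
Step 4: smallest deg-1 vertex = 4, p_4 = 6. Add edge {4,6}. Now deg[4]=0, deg[6]=1.
Final: two remaining deg-1 vertices are 5, 6. Add edge {5,6}.

Answer: 1 3
2 3
3 5
4 6
5 6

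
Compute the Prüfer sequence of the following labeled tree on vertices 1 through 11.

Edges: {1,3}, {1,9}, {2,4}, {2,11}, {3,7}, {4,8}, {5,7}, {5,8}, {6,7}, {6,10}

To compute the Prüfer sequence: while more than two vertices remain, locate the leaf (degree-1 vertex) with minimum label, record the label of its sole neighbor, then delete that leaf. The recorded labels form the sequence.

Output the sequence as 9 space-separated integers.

Step 1: leaves = {9,10,11}. Remove smallest leaf 9, emit neighbor 1.
Step 2: leaves = {1,10,11}. Remove smallest leaf 1, emit neighbor 3.
Step 3: leaves = {3,10,11}. Remove smallest leaf 3, emit neighbor 7.
Step 4: leaves = {10,11}. Remove smallest leaf 10, emit neighbor 6.
Step 5: leaves = {6,11}. Remove smallest leaf 6, emit neighbor 7.
Step 6: leaves = {7,11}. Remove smallest leaf 7, emit neighbor 5.
Step 7: leaves = {5,11}. Remove smallest leaf 5, emit neighbor 8.
Step 8: leaves = {8,11}. Remove smallest leaf 8, emit neighbor 4.
Step 9: leaves = {4,11}. Remove smallest leaf 4, emit neighbor 2.
Done: 2 vertices remain (2, 11). Sequence = [1 3 7 6 7 5 8 4 2]

Answer: 1 3 7 6 7 5 8 4 2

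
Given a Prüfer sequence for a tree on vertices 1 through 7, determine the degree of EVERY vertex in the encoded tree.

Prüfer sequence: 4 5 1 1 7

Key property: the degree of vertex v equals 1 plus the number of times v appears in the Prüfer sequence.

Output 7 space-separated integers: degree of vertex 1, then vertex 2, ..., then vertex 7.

Answer: 3 1 1 2 2 1 2

Derivation:
p_1 = 4: count[4] becomes 1
p_2 = 5: count[5] becomes 1
p_3 = 1: count[1] becomes 1
p_4 = 1: count[1] becomes 2
p_5 = 7: count[7] becomes 1
Degrees (1 + count): deg[1]=1+2=3, deg[2]=1+0=1, deg[3]=1+0=1, deg[4]=1+1=2, deg[5]=1+1=2, deg[6]=1+0=1, deg[7]=1+1=2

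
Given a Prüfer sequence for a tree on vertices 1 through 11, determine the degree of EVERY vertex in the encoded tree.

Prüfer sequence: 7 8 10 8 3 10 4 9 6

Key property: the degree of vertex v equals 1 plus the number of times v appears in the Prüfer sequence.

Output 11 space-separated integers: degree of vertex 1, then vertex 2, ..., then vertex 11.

p_1 = 7: count[7] becomes 1
p_2 = 8: count[8] becomes 1
p_3 = 10: count[10] becomes 1
p_4 = 8: count[8] becomes 2
p_5 = 3: count[3] becomes 1
p_6 = 10: count[10] becomes 2
p_7 = 4: count[4] becomes 1
p_8 = 9: count[9] becomes 1
p_9 = 6: count[6] becomes 1
Degrees (1 + count): deg[1]=1+0=1, deg[2]=1+0=1, deg[3]=1+1=2, deg[4]=1+1=2, deg[5]=1+0=1, deg[6]=1+1=2, deg[7]=1+1=2, deg[8]=1+2=3, deg[9]=1+1=2, deg[10]=1+2=3, deg[11]=1+0=1

Answer: 1 1 2 2 1 2 2 3 2 3 1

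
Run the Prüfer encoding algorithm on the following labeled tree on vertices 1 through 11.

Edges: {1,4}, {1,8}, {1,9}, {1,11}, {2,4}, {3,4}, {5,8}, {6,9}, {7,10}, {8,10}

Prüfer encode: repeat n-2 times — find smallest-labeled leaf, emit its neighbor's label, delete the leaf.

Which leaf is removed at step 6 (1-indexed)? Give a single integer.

Step 1: current leaves = {2,3,5,6,7,11}. Remove leaf 2 (neighbor: 4).
Step 2: current leaves = {3,5,6,7,11}. Remove leaf 3 (neighbor: 4).
Step 3: current leaves = {4,5,6,7,11}. Remove leaf 4 (neighbor: 1).
Step 4: current leaves = {5,6,7,11}. Remove leaf 5 (neighbor: 8).
Step 5: current leaves = {6,7,11}. Remove leaf 6 (neighbor: 9).
Step 6: current leaves = {7,9,11}. Remove leaf 7 (neighbor: 10).

Answer: 7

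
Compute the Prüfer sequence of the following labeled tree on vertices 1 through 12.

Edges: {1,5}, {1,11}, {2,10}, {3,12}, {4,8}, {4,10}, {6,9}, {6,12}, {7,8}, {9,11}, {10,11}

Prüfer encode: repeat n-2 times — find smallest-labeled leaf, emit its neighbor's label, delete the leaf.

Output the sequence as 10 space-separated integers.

Answer: 10 12 1 11 8 4 10 11 9 6

Derivation:
Step 1: leaves = {2,3,5,7}. Remove smallest leaf 2, emit neighbor 10.
Step 2: leaves = {3,5,7}. Remove smallest leaf 3, emit neighbor 12.
Step 3: leaves = {5,7,12}. Remove smallest leaf 5, emit neighbor 1.
Step 4: leaves = {1,7,12}. Remove smallest leaf 1, emit neighbor 11.
Step 5: leaves = {7,12}. Remove smallest leaf 7, emit neighbor 8.
Step 6: leaves = {8,12}. Remove smallest leaf 8, emit neighbor 4.
Step 7: leaves = {4,12}. Remove smallest leaf 4, emit neighbor 10.
Step 8: leaves = {10,12}. Remove smallest leaf 10, emit neighbor 11.
Step 9: leaves = {11,12}. Remove smallest leaf 11, emit neighbor 9.
Step 10: leaves = {9,12}. Remove smallest leaf 9, emit neighbor 6.
Done: 2 vertices remain (6, 12). Sequence = [10 12 1 11 8 4 10 11 9 6]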